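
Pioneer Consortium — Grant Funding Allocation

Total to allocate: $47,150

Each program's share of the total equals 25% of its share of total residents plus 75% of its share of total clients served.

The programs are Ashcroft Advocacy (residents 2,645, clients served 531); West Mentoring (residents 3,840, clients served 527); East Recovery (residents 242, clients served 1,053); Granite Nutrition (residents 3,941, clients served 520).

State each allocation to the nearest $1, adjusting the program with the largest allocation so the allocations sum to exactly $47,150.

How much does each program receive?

Totals — residents 10,668, clients served 2,631.
Blended shares (25% residents + 75% clients served): Ashcroft Advocacy 0.2134; West Mentoring 0.2402; East Recovery 0.3058; Granite Nutrition 0.2406.
Raw shares: Ashcroft Advocacy 10,059.58; West Mentoring 11,326.22; East Recovery 14,420.46; Granite Nutrition 11,343.74.
Rounded to nearest $1: Ashcroft Advocacy $10,060; West Mentoring $11,326; East Recovery $14,420; Granite Nutrition $11,344. Sum = $47,150.
Rounded total matches; no reconciliation needed.

Ashcroft Advocacy: $10,060 · West Mentoring: $11,326 · East Recovery: $14,420 · Granite Nutrition: $11,344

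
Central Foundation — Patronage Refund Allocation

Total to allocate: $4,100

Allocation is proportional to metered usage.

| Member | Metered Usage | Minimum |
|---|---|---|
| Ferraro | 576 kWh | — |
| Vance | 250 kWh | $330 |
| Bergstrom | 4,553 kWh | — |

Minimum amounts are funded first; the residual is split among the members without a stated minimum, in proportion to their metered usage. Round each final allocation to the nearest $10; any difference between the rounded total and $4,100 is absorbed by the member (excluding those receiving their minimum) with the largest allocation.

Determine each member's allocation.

Ferraro: $420 | Vance: $330 | Bergstrom: $3,350

Fund the minimums — Vance $330. Residual $3,770.
Residual split over remaining metered usage 5,129: Ferraro 423.38 → $420; Bergstrom 3,346.62 → $3,350.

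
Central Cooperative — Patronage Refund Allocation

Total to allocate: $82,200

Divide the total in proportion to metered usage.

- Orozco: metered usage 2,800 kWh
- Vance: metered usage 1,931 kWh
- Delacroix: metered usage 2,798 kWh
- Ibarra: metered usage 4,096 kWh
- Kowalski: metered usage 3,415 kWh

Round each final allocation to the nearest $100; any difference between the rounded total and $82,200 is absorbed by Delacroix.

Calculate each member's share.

Combined metered usage = 15,040.
Unrounded shares: Orozco 2,800/15,040 × $82,200 = 15,303.19; Vance 1,931/15,040 × $82,200 = 10,553.74; Delacroix 2,798/15,040 × $82,200 = 15,292.26; Ibarra 4,096/15,040 × $82,200 = 22,386.38; Kowalski 3,415/15,040 × $82,200 = 18,664.43.
At nearest $100: Orozco $15,300; Vance $10,600; Delacroix $15,300; Ibarra $22,400; Kowalski $18,700. Sum = $82,300.
Difference $82,200 − $82,300 = −$100 applied to Delacroix: Delacroix becomes $15,200.

Orozco: $15,300 | Vance: $10,600 | Delacroix: $15,200 | Ibarra: $22,400 | Kowalski: $18,700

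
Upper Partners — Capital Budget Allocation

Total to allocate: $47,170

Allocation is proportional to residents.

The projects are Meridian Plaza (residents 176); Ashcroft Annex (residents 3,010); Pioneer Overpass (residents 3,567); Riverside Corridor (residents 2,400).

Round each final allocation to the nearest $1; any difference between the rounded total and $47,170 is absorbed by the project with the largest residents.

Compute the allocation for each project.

Residents total: 176 + 3,010 + 3,567 + 2,400 = 9,153.
Pro-rata amounts: Meridian Plaza 907.02; Ashcroft Annex 15,512.04; Pioneer Overpass 18,382.54; Riverside Corridor 12,368.40.
Rounded to nearest $1: Meridian Plaza $907; Ashcroft Annex $15,512; Pioneer Overpass $18,383; Riverside Corridor $12,368. Sum = $47,170.
Rounded total matches; no reconciliation needed.

Meridian Plaza: $907 · Ashcroft Annex: $15,512 · Pioneer Overpass: $18,383 · Riverside Corridor: $12,368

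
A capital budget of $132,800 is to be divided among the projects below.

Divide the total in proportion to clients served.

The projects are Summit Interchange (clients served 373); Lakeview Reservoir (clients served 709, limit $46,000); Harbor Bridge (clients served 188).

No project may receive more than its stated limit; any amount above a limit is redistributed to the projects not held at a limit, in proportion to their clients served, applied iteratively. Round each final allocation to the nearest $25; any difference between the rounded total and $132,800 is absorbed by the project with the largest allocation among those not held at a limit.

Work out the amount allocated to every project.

Summit Interchange: $57,700; Lakeview Reservoir: $46,000; Harbor Bridge: $29,100

Clients served total: 1,270.
Unconstrained shares: Summit Interchange 39,003.46; Lakeview Reservoir 74,137.95; Harbor Bridge 19,658.58.
Cap binds for Lakeview Reservoir ($46,000); remaining pool $86,800 reallocated over remaining clients served 561.
Redistributed shares: Summit Interchange 57,711.94 → $57,700; Harbor Bridge 29,088.06 → $29,100.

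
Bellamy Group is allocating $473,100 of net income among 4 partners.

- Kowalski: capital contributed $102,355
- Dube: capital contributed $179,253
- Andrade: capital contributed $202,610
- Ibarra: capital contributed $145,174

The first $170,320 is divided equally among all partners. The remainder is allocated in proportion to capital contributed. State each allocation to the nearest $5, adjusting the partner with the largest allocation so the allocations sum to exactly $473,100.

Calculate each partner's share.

Kowalski: $91,820 · Dube: $128,815 · Andrade: $140,045 · Ibarra: $112,420

$170,320 shared equally gives $42,580 per partner.
Remainder $302,780 by capital contributed (total 629,392): Kowalski 49,239.66 → $49,240; Dube 86,232.78 → $86,235; Andrade 97,469.07 → $97,470; Ibarra 69,838.48 → $69,840.
Rounding difference −$5 on remainder applied to Andrade.
Totals: Kowalski $42,580 + $49,240 = $91,820; Dube $42,580 + $86,235 = $128,815; Andrade $42,580 + $97,465 = $140,045; Ibarra $42,580 + $69,840 = $112,420.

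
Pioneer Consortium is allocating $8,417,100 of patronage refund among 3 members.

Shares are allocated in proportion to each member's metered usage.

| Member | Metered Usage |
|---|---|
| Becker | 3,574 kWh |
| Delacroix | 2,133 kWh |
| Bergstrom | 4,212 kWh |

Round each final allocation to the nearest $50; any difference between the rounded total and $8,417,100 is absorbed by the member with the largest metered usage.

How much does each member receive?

Becker: $3,032,850; Delacroix: $1,810,050; Bergstrom: $3,574,200

Sum of metered usage: 9,919.
Raw shares: Becker 3,574/9,919 × $8,417,100 = 3,032,837.52; Delacroix 2,133/9,919 × $8,417,100 = 1,810,028.66; Bergstrom 4,212/9,919 × $8,417,100 = 3,574,233.81.
At nearest $50: Becker $3,032,850; Delacroix $1,810,050; Bergstrom $3,574,250. Sum = $8,417,150.
Difference $8,417,100 − $8,417,150 = −$50 applied to largest metered usage (Bergstrom): Bergstrom becomes $3,574,200.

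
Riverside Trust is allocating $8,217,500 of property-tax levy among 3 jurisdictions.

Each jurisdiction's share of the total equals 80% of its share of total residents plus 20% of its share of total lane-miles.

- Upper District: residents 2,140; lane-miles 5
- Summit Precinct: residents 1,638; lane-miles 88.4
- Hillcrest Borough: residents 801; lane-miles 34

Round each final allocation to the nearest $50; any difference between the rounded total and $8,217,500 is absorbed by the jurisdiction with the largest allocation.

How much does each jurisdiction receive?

Residents total 4,579; lane-miles total 127.4.
Combined weights (80% residents + 20% lane-miles): Upper District 0.3817; Summit Precinct 0.4250; Hillcrest Borough 0.1933.
Unrounded shares: Upper District 3,136,866.72; Summit Precinct 3,492,039.21; Hillcrest Borough 1,588,594.08.
After rounding ($50): Upper District $3,136,850; Summit Precinct $3,492,050; Hillcrest Borough $1,588,600. Sum = $8,217,500.
Sum already equals the total — no adjustment.

Upper District: $3,136,850; Summit Precinct: $3,492,050; Hillcrest Borough: $1,588,600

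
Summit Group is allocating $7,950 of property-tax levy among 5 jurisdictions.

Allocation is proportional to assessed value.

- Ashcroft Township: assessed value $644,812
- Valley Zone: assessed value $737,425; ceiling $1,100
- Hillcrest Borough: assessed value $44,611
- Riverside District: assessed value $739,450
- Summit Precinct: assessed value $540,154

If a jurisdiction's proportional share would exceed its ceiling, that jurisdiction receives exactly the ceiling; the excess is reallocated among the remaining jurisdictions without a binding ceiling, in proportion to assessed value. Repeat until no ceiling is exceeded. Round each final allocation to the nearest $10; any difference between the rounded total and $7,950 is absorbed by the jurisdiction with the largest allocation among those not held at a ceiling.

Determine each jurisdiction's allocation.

Ashcroft Township: $2,240; Valley Zone: $1,100; Hillcrest Borough: $160; Riverside District: $2,570; Summit Precinct: $1,880

Assessed value total: 2,706,452.
Unconstrained shares: Ashcroft Township 1,894.09; Valley Zone 2,166.13; Hillcrest Borough 131.04; Riverside District 2,172.08; Summit Precinct 1,586.66.
Held at cap: Valley Zone ($1,100); residual $6,850 reallocated over remaining assessed value 1,969,027.
Redistributed shares: Ashcroft Township 2,243.22 → $2,240; Hillcrest Borough 155.20 → $160; Riverside District 2,572.45 → $2,570; Summit Precinct 1,879.13 → $1,880.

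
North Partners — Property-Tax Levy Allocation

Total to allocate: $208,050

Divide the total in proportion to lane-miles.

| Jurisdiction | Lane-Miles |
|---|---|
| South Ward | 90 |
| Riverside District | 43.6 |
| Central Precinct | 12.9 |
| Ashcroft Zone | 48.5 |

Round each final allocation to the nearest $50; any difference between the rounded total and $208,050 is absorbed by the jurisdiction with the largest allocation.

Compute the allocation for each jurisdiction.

Combined lane-miles = 195.
Proportional shares: South Ward 90/195 × $208,050 = 96,023.08; Riverside District 43.6/195 × $208,050 = 46,517.85; Central Precinct 12.9/195 × $208,050 = 13,763.31; Ashcroft Zone 48.5/195 × $208,050 = 51,745.77.
After rounding ($50): South Ward $96,000; Riverside District $46,500; Central Precinct $13,750; Ashcroft Zone $51,750. Sum = $208,000.
Difference $208,050 − $208,000 = +$50 applied to largest allocation (South Ward): South Ward becomes $96,050.

South Ward: $96,050 | Riverside District: $46,500 | Central Precinct: $13,750 | Ashcroft Zone: $51,750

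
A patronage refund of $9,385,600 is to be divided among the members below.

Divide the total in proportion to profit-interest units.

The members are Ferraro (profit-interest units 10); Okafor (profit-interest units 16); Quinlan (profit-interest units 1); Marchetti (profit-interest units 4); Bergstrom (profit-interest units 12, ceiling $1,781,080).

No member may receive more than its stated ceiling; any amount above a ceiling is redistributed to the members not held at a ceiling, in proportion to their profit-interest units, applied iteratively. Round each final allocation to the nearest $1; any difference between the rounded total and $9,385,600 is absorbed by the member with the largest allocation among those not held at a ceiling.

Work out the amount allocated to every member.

Ferraro: $2,453,071 · Okafor: $3,924,914 · Quinlan: $245,307 · Marchetti: $981,228 · Bergstrom: $1,781,080

Combined profit-interest units = 43.
Unconstrained shares: Ferraro 2,182,697.67; Okafor 3,492,316.28; Quinlan 218,269.77; Marchetti 873,079.07; Bergstrom 2,619,237.21.
Held at cap: Bergstrom ($1,781,080); balance $7,604,520 reallocated over remaining profit-interest units 31.
Redistributed shares: Ferraro 2,453,070.97 → $2,453,071; Okafor 3,924,913.55 → $3,924,914; Quinlan 245,307.10 → $245,307; Marchetti 981,228.39 → $981,228.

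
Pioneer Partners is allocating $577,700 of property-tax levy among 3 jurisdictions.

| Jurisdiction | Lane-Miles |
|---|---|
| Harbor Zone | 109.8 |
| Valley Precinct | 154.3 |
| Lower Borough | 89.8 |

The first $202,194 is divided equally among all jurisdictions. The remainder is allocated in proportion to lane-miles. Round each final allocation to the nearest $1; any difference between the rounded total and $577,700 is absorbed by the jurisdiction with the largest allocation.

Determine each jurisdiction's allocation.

Harbor Zone: $183,901; Valley Precinct: $231,119; Lower Borough: $162,680

$202,194 shared equally gives $67,398 per jurisdiction.
Remainder $375,506 by lane-miles (total 353.9): Harbor Zone 116,503.42 → $116,503; Valley Precinct 163,720.19 → $163,720; Lower Borough 95,282.39 → $95,282.
Rounding difference +$1 on remainder applied to Valley Precinct.
Totals: Harbor Zone $67,398 + $116,503 = $183,901; Valley Precinct $67,398 + $163,721 = $231,119; Lower Borough $67,398 + $95,282 = $162,680.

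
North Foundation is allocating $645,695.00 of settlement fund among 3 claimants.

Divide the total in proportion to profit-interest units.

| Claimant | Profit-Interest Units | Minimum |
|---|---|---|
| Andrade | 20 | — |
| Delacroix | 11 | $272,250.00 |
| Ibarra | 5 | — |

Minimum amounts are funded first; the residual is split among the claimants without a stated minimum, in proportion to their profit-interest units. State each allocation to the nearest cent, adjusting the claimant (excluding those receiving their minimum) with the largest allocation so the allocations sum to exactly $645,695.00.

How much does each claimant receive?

Fund the minimums — Delacroix $272,250.00. Residual $373,445.00.
Residual split over remaining profit-interest units 25: Andrade 298,756.0000 → $298,756.00; Ibarra 74,689.0000 → $74,689.00.

Andrade: $298,756.00 | Delacroix: $272,250.00 | Ibarra: $74,689.00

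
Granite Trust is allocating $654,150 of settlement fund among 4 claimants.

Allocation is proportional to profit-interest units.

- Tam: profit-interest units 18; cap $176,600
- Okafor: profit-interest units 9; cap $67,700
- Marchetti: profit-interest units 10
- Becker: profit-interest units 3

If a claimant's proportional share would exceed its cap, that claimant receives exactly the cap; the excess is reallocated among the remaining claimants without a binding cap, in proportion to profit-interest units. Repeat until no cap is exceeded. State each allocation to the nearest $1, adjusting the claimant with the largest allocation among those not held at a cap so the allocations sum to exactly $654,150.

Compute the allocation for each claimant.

Profit-interest units total: 40.
Unconstrained shares: Tam 294,367.50; Okafor 147,183.75; Marchetti 163,537.50; Becker 49,061.25.
Held at cap: Tam ($176,600), Okafor ($67,700); residual $409,850 reallocated over remaining profit-interest units 13.
Redistributed shares: Marchetti 315,269.23 → $315,269; Becker 94,580.77 → $94,581.

Tam: $176,600 | Okafor: $67,700 | Marchetti: $315,269 | Becker: $94,581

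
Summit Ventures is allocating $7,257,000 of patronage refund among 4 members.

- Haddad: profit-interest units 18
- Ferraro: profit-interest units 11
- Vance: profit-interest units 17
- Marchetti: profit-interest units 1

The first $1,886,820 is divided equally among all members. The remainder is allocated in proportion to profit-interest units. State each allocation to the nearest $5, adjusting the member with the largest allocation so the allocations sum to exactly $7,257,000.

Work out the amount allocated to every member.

Haddad: $2,528,370; Ferraro: $1,728,555; Vance: $2,414,110; Marchetti: $585,965

$1,886,820 shared equally gives $471,705 per member.
Remainder $5,370,180 by profit-interest units (total 47): Haddad 2,056,664.68 → $2,056,665; Ferraro 1,256,850.64 → $1,256,850; Vance 1,942,405.53 → $1,942,405; Marchetti 114,259.15 → $114,260.
Totals: Haddad $471,705 + $2,056,665 = $2,528,370; Ferraro $471,705 + $1,256,850 = $1,728,555; Vance $471,705 + $1,942,405 = $2,414,110; Marchetti $471,705 + $114,260 = $585,965.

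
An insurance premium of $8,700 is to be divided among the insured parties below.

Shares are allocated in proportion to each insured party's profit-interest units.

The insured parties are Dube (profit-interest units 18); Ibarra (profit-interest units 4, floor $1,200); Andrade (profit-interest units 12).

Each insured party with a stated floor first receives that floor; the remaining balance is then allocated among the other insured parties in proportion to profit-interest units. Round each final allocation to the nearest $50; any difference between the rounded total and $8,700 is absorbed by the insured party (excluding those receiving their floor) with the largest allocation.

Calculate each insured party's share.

Guaranteed amounts: Ibarra $1,200. Remaining pool $7,500.
Remaining pool split over remaining profit-interest units 30: Dube 4,500.00 → $4,500; Andrade 3,000.00 → $3,000.

Dube: $4,500; Ibarra: $1,200; Andrade: $3,000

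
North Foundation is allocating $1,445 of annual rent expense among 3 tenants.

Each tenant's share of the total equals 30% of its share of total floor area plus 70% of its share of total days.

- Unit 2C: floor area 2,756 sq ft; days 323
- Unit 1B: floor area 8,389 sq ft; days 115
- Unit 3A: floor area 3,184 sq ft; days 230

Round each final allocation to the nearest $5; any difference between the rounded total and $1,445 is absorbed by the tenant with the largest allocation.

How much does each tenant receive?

Unit 2C: $570 | Unit 1B: $430 | Unit 3A: $445

Totals — floor area 14,329, days 668.
Blended shares (30% floor area + 70% days): Unit 2C 0.3962; Unit 1B 0.2961; Unit 3A 0.3077.
Proportional shares: Unit 2C 572.47; Unit 1B 427.93; Unit 3A 444.60.
At nearest $5: Unit 2C $570; Unit 1B $430; Unit 3A $445. Sum = $1,445.
Rounded total matches; no reconciliation needed.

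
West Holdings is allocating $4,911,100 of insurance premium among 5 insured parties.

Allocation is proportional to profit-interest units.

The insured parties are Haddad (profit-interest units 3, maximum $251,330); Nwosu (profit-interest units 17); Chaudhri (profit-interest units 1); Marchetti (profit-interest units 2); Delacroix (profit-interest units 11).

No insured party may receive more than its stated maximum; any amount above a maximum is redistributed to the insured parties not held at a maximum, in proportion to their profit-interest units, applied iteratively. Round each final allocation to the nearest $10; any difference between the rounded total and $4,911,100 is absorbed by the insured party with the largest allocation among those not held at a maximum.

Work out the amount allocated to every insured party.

Haddad: $251,330; Nwosu: $2,555,350; Chaudhri: $150,320; Marchetti: $300,630; Delacroix: $1,653,470

Profit-interest units total: 34.
Unconstrained shares: Haddad 433,332.35; Nwosu 2,455,550.00; Chaudhri 144,444.12; Marchetti 288,888.24; Delacroix 1,588,885.29.
Capped: Haddad ($251,330); remaining pool $4,659,770 reallocated over remaining profit-interest units 31.
Remaining shares: Nwosu 2,555,357.74 → $2,555,360; Chaudhri 150,315.16 → $150,320; Marchetti 300,630.32 → $300,630; Delacroix 1,653,466.77 → $1,653,470.
Rounding difference −$10 applied to Nwosu → $2,555,350.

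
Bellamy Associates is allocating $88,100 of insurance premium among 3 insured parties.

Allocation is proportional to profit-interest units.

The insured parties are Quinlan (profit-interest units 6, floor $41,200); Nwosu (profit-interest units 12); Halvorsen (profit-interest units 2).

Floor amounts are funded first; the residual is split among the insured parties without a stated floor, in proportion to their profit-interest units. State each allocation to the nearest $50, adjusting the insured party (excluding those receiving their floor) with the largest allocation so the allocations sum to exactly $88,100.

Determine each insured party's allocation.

Quinlan: $41,200 | Nwosu: $40,200 | Halvorsen: $6,700

Fund the minimums — Quinlan $41,200. Residual $46,900.
Residual split over remaining profit-interest units 14: Nwosu 40,200.00 → $40,200; Halvorsen 6,700.00 → $6,700.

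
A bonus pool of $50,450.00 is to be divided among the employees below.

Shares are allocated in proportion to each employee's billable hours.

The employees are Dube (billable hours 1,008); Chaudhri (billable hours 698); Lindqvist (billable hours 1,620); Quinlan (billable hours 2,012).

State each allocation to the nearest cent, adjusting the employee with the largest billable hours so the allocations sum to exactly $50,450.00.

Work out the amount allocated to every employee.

Combined billable hours = 1,008 + 698 + 1,620 + 2,012 = 5,338.
Unrounded shares: Dube 9,526.7141; Chaudhri 6,596.8715; Lindqvist 15,310.7906; Quinlan 19,015.6238.
At nearest cent: Dube $9,526.71; Chaudhri $6,596.87; Lindqvist $15,310.79; Quinlan $19,015.62. Sum = $50,449.99.
Difference $50,450.00 − $50,449.99 = +$0.01 applied to largest billable hours (Quinlan): Quinlan becomes $19,015.63.

Dube: $9,526.71 · Chaudhri: $6,596.87 · Lindqvist: $15,310.79 · Quinlan: $19,015.63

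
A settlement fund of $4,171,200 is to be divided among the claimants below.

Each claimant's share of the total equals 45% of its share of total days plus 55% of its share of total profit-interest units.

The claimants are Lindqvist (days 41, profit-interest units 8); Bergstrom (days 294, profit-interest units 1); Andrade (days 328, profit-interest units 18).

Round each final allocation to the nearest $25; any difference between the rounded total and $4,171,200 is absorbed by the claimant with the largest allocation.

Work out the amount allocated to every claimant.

Totals — days 663, profit-interest units 27.
Composite weights (45% days + 55% profit-interest units): Lindqvist 0.1908; Bergstrom 0.2199; Andrade 0.5893.
Unrounded shares: Lindqvist 795,827.49; Bergstrom 917,321.47; Andrade 2,458,051.04.
Rounded to nearest $25: Lindqvist $795,825; Bergstrom $917,325; Andrade $2,458,050. Sum = $4,171,200.
Rounded total matches; no reconciliation needed.

Lindqvist: $795,825 | Bergstrom: $917,325 | Andrade: $2,458,050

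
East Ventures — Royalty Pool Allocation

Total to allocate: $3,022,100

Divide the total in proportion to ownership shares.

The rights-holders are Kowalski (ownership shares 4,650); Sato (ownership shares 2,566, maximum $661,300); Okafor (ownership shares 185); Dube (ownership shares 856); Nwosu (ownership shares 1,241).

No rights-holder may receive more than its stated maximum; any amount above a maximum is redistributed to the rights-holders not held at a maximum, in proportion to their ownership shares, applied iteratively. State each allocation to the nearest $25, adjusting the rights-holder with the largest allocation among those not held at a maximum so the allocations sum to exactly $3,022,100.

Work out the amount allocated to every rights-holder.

Ownership shares total: 9,498.
Proportional shares (ignoring caps): Kowalski 1,479,549.91; Sato 816,457.00; Okafor 58,863.81; Dube 272,364.46; Nwosu 394,864.82.
Cap binds for Sato ($661,300); remaining pool $2,360,800 reallocated over remaining ownership shares 6,932.
Shares after redistribution: Kowalski 1,583,629.54 → $1,583,625; Okafor 63,004.62 → $63,000; Dube 291,524.06 → $291,525; Nwosu 422,641.78 → $422,650.

Kowalski: $1,583,625; Sato: $661,300; Okafor: $63,000; Dube: $291,525; Nwosu: $422,650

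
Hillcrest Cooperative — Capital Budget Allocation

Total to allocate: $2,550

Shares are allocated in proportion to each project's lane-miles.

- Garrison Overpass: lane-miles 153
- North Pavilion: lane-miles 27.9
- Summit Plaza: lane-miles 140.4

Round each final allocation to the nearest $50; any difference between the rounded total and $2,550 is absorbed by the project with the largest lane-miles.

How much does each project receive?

Combined lane-miles = 153 + 27.9 + 140.4 = 321.3.
Pro-rata amounts: Garrison Overpass 1,214.29; North Pavilion 221.43; Summit Plaza 1,114.29.
After rounding ($50): Garrison Overpass $1,200; North Pavilion $200; Summit Plaza $1,100. Sum = $2,500.
Difference $2,550 − $2,500 = +$50 applied to largest lane-miles (Garrison Overpass): Garrison Overpass becomes $1,250.

Garrison Overpass: $1,250 · North Pavilion: $200 · Summit Plaza: $1,100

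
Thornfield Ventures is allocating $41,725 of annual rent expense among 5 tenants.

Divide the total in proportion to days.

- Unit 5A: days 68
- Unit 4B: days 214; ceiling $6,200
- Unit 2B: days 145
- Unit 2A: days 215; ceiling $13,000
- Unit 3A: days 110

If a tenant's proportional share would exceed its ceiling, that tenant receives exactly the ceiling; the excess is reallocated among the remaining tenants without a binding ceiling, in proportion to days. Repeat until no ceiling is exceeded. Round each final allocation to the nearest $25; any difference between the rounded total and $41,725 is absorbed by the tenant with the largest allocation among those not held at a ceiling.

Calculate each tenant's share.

Days total: 752.
Unconstrained shares: Unit 5A 3,773.01; Unit 4B 11,873.87; Unit 2B 8,045.38; Unit 2A 11,929.36; Unit 3A 6,103.39.
Capped: Unit 4B ($6,200); residual $35,525 reallocated over remaining days 538.
Capped: Unit 2A ($13,000); residual $22,525 reallocated over remaining days 323.
Redistributed shares: Unit 5A 4,742.11 → $4,750; Unit 2B 10,111.84 → $10,100; Unit 3A 7,671.05 → $7,675.

Unit 5A: $4,750 | Unit 4B: $6,200 | Unit 2B: $10,100 | Unit 2A: $13,000 | Unit 3A: $7,675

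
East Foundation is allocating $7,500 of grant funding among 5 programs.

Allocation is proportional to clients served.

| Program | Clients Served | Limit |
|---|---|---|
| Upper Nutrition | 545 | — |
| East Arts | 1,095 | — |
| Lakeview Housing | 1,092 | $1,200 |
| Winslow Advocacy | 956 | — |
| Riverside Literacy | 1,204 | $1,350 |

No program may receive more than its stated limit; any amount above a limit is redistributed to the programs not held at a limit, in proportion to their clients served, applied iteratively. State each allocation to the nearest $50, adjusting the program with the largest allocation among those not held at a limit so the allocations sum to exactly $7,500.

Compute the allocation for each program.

Upper Nutrition: $1,050 | East Arts: $2,100 | Lakeview Housing: $1,200 | Winslow Advocacy: $1,800 | Riverside Literacy: $1,350

Total clients served = 4,892.
Unconstrained shares: Upper Nutrition 835.55; East Arts 1,678.76; Lakeview Housing 1,674.16; Winslow Advocacy 1,465.66; Riverside Literacy 1,845.87.
Cap binds for Lakeview Housing ($1,200), Riverside Literacy ($1,350); remaining pool $4,950 reallocated over remaining clients served 2,596.
Shares after redistribution: Upper Nutrition 1,039.19 → $1,050; East Arts 2,087.92 → $2,100; Winslow Advocacy 1,822.88 → $1,800.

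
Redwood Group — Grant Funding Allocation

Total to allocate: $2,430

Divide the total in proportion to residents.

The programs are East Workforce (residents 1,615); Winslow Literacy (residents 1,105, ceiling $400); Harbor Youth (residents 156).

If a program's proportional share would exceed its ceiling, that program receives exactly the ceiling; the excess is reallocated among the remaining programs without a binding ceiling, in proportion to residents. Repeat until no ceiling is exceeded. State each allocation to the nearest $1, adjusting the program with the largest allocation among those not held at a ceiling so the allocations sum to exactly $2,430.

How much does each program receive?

Total residents = 2,876.
Pro-rata shares before constraints: East Workforce 1,364.55; Winslow Literacy 933.64; Harbor Youth 131.81.
Cap binds for Winslow Literacy ($400); residual $2,030 reallocated over remaining residents 1,771.
Remaining shares: East Workforce 1,851.19 → $1,851; Harbor Youth 178.81 → $179.

East Workforce: $1,851 | Winslow Literacy: $400 | Harbor Youth: $179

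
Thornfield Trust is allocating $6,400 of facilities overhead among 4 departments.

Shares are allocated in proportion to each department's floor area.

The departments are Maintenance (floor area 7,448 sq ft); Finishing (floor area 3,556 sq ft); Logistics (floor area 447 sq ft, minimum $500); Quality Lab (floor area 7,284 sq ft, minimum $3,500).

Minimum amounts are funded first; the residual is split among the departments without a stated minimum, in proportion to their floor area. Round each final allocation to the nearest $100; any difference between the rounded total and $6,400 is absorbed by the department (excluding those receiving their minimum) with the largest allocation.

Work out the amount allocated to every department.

Maintenance: $1,600; Finishing: $800; Logistics: $500; Quality Lab: $3,500

Fund the minimums — Logistics $500; Quality Lab $3,500. Residual $2,400.
Residual split over remaining floor area 11,004: Maintenance 1,624.43 → $1,600; Finishing 775.57 → $800.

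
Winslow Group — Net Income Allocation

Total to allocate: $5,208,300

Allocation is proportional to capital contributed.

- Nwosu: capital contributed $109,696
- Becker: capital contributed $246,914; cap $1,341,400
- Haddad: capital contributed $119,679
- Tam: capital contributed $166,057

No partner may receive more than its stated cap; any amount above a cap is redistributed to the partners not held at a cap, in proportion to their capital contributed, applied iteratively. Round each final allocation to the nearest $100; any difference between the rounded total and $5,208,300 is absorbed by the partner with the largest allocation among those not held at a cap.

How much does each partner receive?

Nwosu: $1,072,700 | Becker: $1,341,400 | Haddad: $1,170,300 | Tam: $1,623,900

Capital contributed total: 642,346.
Unconstrained shares: Nwosu 889,442.26; Becker 2,002,039.69; Haddad 970,386.89; Tam 1,346,431.16.
Capped: Becker ($1,341,400); residual $3,866,900 reallocated over remaining capital contributed 395,432.
Remaining shares: Nwosu 1,072,708.99 → $1,072,700; Haddad 1,170,332.00 → $1,170,300; Tam 1,623,859.00 → $1,623,900.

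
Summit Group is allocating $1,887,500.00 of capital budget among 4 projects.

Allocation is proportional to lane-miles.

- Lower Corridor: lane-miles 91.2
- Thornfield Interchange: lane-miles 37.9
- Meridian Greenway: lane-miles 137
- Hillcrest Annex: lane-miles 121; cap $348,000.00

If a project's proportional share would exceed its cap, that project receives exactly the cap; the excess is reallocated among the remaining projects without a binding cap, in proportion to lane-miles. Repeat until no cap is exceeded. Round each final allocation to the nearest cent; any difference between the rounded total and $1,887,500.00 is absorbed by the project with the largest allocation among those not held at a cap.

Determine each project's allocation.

Sum of lane-miles: 387.1.
Proportional shares (ignoring caps): Lower Corridor 444,691.2942; Thornfield Interchange 184,800.4392; Meridian Greenway 668,012.1416; Hillcrest Annex 589,996.12503.
Held at cap: Hillcrest Annex ($348,000.00); balance $1,539,500.00 reallocated over remaining lane-miles 266.1.
Remaining shares: Lower Corridor 527,630.2142 → $527,630.21; Thornfield Interchange 219,267.3807 → $219,267.38; Meridian Greenway 792,602.4051 → $792,602.41.

Lower Corridor: $527,630.21 | Thornfield Interchange: $219,267.38 | Meridian Greenway: $792,602.41 | Hillcrest Annex: $348,000.00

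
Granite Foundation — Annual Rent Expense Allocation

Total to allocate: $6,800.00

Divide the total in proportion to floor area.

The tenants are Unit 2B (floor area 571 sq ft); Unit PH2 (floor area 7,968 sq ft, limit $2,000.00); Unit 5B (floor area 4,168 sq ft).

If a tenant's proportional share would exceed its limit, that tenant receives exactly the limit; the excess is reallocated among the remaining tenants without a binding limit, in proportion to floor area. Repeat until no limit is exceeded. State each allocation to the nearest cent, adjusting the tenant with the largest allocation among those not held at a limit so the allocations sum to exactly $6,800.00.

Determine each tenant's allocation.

Floor area total: 12,707.
Proportional shares (ignoring caps): Unit 2B 305.5639; Unit PH2 4,263.9805; Unit 5B 2,230.4557.
Capped: Unit PH2 ($2,000.00); balance $4,800.00 reallocated over remaining floor area 4,739.
Remaining shares: Unit 2B 578.3499 → $578.35; Unit 5B 4,221.6501 → $4,221.65.

Unit 2B: $578.35 · Unit PH2: $2,000.00 · Unit 5B: $4,221.65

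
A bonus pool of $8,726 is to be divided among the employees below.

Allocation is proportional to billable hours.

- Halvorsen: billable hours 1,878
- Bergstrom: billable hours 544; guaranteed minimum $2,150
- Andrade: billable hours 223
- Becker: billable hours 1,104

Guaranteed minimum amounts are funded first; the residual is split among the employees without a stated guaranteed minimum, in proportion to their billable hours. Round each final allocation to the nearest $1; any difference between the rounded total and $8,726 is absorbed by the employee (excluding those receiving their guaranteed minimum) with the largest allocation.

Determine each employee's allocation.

Fund the minimums — Bergstrom $2,150. Balance $6,576.
Balance split over remaining billable hours 3,205: Halvorsen 3,853.27 → $3,853; Andrade 457.55 → $458; Becker 2,265.18 → $2,265.

Halvorsen: $3,853; Bergstrom: $2,150; Andrade: $458; Becker: $2,265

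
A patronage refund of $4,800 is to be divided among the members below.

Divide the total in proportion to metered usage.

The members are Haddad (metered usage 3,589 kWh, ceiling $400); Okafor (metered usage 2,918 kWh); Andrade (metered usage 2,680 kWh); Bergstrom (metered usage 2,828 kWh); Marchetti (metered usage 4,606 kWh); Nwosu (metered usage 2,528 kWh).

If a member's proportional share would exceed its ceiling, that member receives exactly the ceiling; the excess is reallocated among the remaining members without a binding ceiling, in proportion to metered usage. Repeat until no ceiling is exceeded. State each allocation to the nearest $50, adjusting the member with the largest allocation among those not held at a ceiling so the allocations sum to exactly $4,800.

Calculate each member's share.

Haddad: $400 | Okafor: $850 | Andrade: $750 | Bergstrom: $800 | Marchetti: $1,300 | Nwosu: $700

Total metered usage = 19,149.
Unconstrained shares: Haddad 899.64; Okafor 731.44; Andrade 671.78; Bergstrom 708.88; Marchetti 1,154.57; Nwosu 633.68.
Cap binds for Haddad ($400); balance $4,400 reallocated over remaining metered usage 15,560.
Shares after redistribution: Okafor 825.14 → $850; Andrade 757.84 → $750; Bergstrom 799.69 → $800; Marchetti 1,302.47 → $1,300; Nwosu 714.86 → $700.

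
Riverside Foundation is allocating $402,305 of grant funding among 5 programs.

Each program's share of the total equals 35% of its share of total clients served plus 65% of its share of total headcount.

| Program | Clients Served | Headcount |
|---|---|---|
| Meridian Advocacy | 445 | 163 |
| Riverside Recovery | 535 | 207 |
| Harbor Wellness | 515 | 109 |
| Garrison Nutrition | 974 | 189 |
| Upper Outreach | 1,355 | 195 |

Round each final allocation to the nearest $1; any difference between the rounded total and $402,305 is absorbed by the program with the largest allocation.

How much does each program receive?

Clients served total 3,824; headcount total 863.
Composite weights (35% clients served + 65% headcount): Meridian Advocacy 0.1635; Riverside Recovery 0.2049; Harbor Wellness 0.1292; Garrison Nutrition 0.2315; Upper Outreach 0.2709.
Proportional shares: Meridian Advocacy 65,776.47; Riverside Recovery 82,422.91; Harbor Wellness 51,991.42; Garrison Nutrition 93,133.51; Upper Outreach 108,980.70.
At nearest $1: Meridian Advocacy $65,776; Riverside Recovery $82,423; Harbor Wellness $51,991; Garrison Nutrition $93,134; Upper Outreach $108,981. Sum = $402,305.
Rounded total matches; no reconciliation needed.

Meridian Advocacy: $65,776 | Riverside Recovery: $82,423 | Harbor Wellness: $51,991 | Garrison Nutrition: $93,134 | Upper Outreach: $108,981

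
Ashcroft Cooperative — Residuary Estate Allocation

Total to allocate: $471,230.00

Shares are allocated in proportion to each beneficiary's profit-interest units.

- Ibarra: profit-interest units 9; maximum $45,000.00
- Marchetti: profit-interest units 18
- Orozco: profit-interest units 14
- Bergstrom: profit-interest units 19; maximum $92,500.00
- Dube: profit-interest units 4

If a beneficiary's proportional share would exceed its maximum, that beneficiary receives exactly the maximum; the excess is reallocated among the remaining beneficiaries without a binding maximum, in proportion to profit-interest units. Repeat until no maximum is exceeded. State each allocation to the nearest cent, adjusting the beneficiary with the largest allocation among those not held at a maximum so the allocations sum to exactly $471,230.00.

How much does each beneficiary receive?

Sum of profit-interest units: 64.
Pro-rata shares before constraints: Ibarra 66,266.7188; Marchetti 132,533.4375; Orozco 103,081.5625; Bergstrom 139,896.4062; Dube 29,451.8750.
Cap binds for Ibarra ($45,000.00), Bergstrom ($92,500.00); remaining pool $333,730.00 reallocated over remaining profit-interest units 36.
Remaining shares: Marchetti 166,865.0000 → $166,865.00; Orozco 129,783.8889 → $129,783.89; Dube 37,081.1111 → $37,081.11.

Ibarra: $45,000.00 · Marchetti: $166,865.00 · Orozco: $129,783.89 · Bergstrom: $92,500.00 · Dube: $37,081.11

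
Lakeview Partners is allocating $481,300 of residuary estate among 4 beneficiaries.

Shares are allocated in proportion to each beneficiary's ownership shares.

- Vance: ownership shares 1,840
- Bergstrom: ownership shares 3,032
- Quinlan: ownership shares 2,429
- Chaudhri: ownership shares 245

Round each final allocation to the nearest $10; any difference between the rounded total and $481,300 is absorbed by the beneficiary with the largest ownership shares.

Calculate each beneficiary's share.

Vance: $117,360; Bergstrom: $193,380; Quinlan: $154,930; Chaudhri: $15,630

Total ownership shares = 7,546.
Pro-rata amounts: Vance 1,840/7,546 × $481,300 = 117,359.13; Bergstrom 3,032/7,546 × $481,300 = 193,387.44; Quinlan 2,429/7,546 × $481,300 = 154,926.81; Chaudhri 245/7,546 × $481,300 = 15,626.62.
Rounded to nearest $10: Vance $117,360; Bergstrom $193,390; Quinlan $154,930; Chaudhri $15,630. Sum = $481,310.
Difference $481,300 − $481,310 = −$10 applied to largest ownership shares (Bergstrom): Bergstrom becomes $193,380.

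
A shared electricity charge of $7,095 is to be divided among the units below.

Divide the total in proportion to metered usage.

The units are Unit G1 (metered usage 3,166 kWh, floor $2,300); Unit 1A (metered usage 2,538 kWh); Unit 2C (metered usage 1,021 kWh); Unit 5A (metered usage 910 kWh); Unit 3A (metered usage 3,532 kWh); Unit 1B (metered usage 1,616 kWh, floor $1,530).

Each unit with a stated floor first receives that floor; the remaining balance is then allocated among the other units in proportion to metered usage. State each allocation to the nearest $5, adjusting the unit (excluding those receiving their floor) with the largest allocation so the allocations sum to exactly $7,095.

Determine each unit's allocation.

Unit G1: $2,300 | Unit 1A: $1,035 | Unit 2C: $415 | Unit 5A: $370 | Unit 3A: $1,445 | Unit 1B: $1,530

Minimums first: Unit G1 $2,300; Unit 1B $1,530. Remaining pool $3,265.
Remaining pool split over remaining metered usage 8,001: Unit 1A 1,035.69 → $1,035; Unit 2C 416.64 → $415; Unit 5A 371.35 → $370; Unit 3A 1,441.32 → $1,440.
Rounding difference +$5 applied to Unit 3A → $1,445.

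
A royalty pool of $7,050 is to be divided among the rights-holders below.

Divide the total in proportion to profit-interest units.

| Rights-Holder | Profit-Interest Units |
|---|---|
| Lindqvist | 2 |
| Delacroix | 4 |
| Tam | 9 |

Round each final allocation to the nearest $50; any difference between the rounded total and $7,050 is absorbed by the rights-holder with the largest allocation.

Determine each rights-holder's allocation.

Sum of profit-interest units: 15.
Proportional shares: Lindqvist 2/15 × $7,050 = 940.00; Delacroix 4/15 × $7,050 = 1,880.00; Tam 9/15 × $7,050 = 4,230.00.
After rounding ($50): Lindqvist $950; Delacroix $1,900; Tam $4,250. Sum = $7,100.
Difference $7,050 − $7,100 = −$50 applied to largest allocation (Tam): Tam becomes $4,200.

Lindqvist: $950; Delacroix: $1,900; Tam: $4,200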